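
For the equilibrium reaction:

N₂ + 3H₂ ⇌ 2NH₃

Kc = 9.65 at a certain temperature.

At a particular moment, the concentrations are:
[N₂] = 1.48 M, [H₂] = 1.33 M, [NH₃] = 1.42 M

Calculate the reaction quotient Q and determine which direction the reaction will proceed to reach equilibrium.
Q = 0.579, Q < K, reaction proceeds forward (toward products)

Q = ([NH₃]^2) / ([N₂] × [H₂]^3)
  = ((1.42)^2) / ((1.48)·(1.33)^3) = 2.0164/3.4819 = 0.5791
Since Q = 0.5791 < Kc = 9.65, the reaction proceeds forward (toward products) to reach equilibrium.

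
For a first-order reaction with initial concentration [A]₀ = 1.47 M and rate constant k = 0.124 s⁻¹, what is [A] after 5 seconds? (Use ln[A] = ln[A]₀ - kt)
0.7908 M

ln[A] = ln[A]₀ - k·t = ln(1.47) - (0.124)·(5) = 0.3853 - 0.6200 = -0.2347
[A] = e^(-0.2347) = 0.7908 M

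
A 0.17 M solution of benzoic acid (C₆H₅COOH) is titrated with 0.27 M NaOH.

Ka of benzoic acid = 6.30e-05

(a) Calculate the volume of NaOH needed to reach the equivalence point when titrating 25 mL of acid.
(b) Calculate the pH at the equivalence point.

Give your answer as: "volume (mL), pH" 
V = 15.7 mL, pH = 8.61

(a) At equivalence: moles acid = moles base.
moles acid = 0.17 × 0.025 = 0.00425 mol; V_NaOH = 0.00425/0.27 = 0.01574 L = 15.7 mL.
(b) At equivalence, all acid → conjugate base A⁻ at [A⁻] = 0.00425/0.04074 = 0.1043 M.
Kb = Kw/Ka = 1.0e-14/6.30e-05 = 1.587e-10; [OH⁻] = √(Kb·[A⁻]) = 4.069e-06; pOH = 5.39; pH = 14 − pOH = 8.61.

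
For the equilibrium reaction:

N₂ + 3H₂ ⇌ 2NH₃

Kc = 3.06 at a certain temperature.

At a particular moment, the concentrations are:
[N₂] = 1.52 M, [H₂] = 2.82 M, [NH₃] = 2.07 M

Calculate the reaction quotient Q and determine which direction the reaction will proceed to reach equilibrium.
Q = 0.126, Q < K, reaction proceeds forward (toward products)

Q = ([NH₃]^2) / ([N₂] × [H₂]^3)
  = ((2.07)^2) / ((1.52)·(2.82)^3) = 4.2849/34.087 = 0.1257
Since Q = 0.1257 < Kc = 3.06, the reaction proceeds forward (toward products) to reach equilibrium.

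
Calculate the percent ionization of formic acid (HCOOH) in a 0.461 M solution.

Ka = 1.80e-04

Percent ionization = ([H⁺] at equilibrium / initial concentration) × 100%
Percent ionization = 1.96%

Let x = [H⁺]. Ka = x²/(C - x) ⇒ x² + (1.80e-04)x - (1.80e-04)(0.461) = 0. x = 9.0198e-03. Percent = (9.0198e-03/0.461) × 100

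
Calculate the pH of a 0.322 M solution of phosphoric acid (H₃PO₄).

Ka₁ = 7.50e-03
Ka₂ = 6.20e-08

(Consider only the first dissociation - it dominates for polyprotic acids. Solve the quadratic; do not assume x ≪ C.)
pH = 1.34

x² + Ka₁·x − Ka₁·C = 0 with Ka₁ = 7.50e-03, C = 0.322.
x = (−Ka₁ + √(Ka₁² + 4·Ka₁·C))/2 = 4.5536e-02 M, so pH = 1.34.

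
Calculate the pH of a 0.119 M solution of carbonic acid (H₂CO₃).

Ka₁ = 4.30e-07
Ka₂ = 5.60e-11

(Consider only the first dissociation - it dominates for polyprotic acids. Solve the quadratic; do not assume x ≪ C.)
pH = 3.65

x² + Ka₁·x − Ka₁·C = 0 with Ka₁ = 4.30e-07, C = 0.119.
x = (−Ka₁ + √(Ka₁² + 4·Ka₁·C))/2 = 2.2599e-04 M, so pH = 3.65.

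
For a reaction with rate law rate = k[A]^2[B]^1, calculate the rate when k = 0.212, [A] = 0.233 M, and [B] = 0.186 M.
0.002141 M/s

rate = k·[A]^2·[B]^1 = 0.212·(0.233)^2·(0.186)^1 = 0.212·0.054289·0.186 = 0.002141 M/s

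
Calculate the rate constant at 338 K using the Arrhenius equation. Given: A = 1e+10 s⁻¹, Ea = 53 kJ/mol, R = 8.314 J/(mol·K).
6.44e+01 s⁻¹

k = A·exp(-Ea/(R·T)) = 1e+10·exp(-53000/(8.314·338)) = 1e+10·exp(-18.8603) = 1e+10·6.4427e-09 = 6.44e+01 s⁻¹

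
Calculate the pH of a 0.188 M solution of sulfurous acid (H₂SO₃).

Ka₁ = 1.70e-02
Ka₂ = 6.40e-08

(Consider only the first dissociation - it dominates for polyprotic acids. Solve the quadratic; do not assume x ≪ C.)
pH = 1.31

x² + Ka₁·x − Ka₁·C = 0 with Ka₁ = 1.70e-02, C = 0.188.
x = (−Ka₁ + √(Ka₁² + 4·Ka₁·C))/2 = 4.8669e-02 M, so pH = 1.31.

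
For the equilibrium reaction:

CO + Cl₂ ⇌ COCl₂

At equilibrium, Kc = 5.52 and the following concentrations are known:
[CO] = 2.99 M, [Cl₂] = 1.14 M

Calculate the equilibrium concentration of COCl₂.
[COCl₂] = 18.8155 M

Kc = ([COCl₂]) / ([CO] × [Cl₂]) = 5.52
[COCl₂]^1 = Kc · (reactant terms)/(other product terms) = 5.52 · 3.4086 / 1 = 18.815
[COCl₂] = 18.8155 M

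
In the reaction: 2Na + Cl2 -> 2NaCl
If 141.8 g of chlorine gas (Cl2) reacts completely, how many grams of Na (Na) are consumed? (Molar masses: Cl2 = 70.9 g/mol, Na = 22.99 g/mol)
Moles of Cl2 = 141.8 g ÷ 70.9 g/mol = 2 mol
Mole ratio: 2 mol Na / 1 mol Cl2
Moles of Na = 2 × (2/1) = 4 mol
Mass of Na = 4 mol × 22.99 g/mol = 91.96 g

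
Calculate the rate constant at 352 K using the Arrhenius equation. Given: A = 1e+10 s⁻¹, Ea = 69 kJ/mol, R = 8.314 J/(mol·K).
5.76e-01 s⁻¹

k = A·exp(-Ea/(R·T)) = 1e+10·exp(-69000/(8.314·352)) = 1e+10·exp(-23.5774) = 1e+10·5.7604e-11 = 5.76e-01 s⁻¹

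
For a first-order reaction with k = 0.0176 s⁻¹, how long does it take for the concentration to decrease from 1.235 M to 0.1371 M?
124.89 s

From ln[A] = ln[A]₀ - k·t: t = ln([A]₀/[A])/k = ln(1.235/0.1371)/0.0176 = ln(9.0080)/0.0176 = 2.1981/0.0176 = 124.89 s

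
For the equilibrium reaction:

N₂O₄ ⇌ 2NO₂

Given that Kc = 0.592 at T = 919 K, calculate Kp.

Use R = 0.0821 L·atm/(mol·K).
K_p = 44.6663

Δn = (moles gaseous products) − (moles gaseous reactants) = 1
T = 919 K; RT = 0.0821 × 919 = 75.4499
Kp = Kc·(RT)^Δn = 0.592 × (75.4499)^1 = 0.592 × 75.4499 = 44.6663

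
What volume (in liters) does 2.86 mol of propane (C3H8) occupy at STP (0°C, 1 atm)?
At STP, 1 mol of gas occupies 22.4 L
Volume = 2.86 mol × 22.4 L/mol = 64.06 L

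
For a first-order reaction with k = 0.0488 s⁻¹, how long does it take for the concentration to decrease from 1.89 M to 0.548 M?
25.37 s

From ln[A] = ln[A]₀ - k·t: t = ln([A]₀/[A])/k = ln(1.89/0.548)/0.0488 = ln(3.4489)/0.0488 = 1.2381/0.0488 = 25.37 s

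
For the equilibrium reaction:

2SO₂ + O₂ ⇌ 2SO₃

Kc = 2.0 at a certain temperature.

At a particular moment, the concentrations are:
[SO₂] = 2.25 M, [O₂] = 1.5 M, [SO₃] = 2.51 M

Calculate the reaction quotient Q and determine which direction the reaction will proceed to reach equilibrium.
Q = 0.830, Q < K, reaction proceeds forward (toward products)

Q = ([SO₃]^2) / ([SO₂]^2 × [O₂])
  = ((2.51)^2) / ((2.25)^2·(1.5)) = 6.3001/7.5938 = 0.8296
Since Q = 0.8296 < Kc = 2.0, the reaction proceeds forward (toward products) to reach equilibrium.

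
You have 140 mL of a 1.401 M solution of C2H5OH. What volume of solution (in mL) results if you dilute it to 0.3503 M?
Using M₁V₁ = M₂V₂:
1.401 × 140 = 0.3503 × V₂
V₂ = (1.401 × 140) / 0.3503 = 559.9 mL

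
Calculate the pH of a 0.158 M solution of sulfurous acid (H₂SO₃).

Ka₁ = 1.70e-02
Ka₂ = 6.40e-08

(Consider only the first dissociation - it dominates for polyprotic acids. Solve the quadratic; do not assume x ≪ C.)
pH = 1.36

x² + Ka₁·x − Ka₁·C = 0 with Ka₁ = 1.70e-02, C = 0.158.
x = (−Ka₁ + √(Ka₁² + 4·Ka₁·C))/2 = 4.4019e-02 M, so pH = 1.36.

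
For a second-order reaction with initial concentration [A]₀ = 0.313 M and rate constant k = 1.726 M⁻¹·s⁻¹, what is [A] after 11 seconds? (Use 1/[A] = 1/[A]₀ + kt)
0.0451 M

1/[A] = 1/[A]₀ + k·t = 1/0.313 + (1.726)·(11) = 3.1949 + 18.9860 = 22.1809
[A] = 1/22.1809 = 0.0451 M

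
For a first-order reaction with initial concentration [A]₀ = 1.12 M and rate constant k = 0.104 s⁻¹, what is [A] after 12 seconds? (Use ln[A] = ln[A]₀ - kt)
0.3215 M

ln[A] = ln[A]₀ - k·t = ln(1.12) - (0.104)·(12) = 0.1133 - 1.2480 = -1.1347
[A] = e^(-1.1347) = 0.3215 M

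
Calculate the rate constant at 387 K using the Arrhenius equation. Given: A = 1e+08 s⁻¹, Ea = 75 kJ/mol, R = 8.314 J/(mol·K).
7.53e-03 s⁻¹

k = A·exp(-Ea/(R·T)) = 1e+08·exp(-75000/(8.314·387)) = 1e+08·exp(-23.3099) = 1e+08·7.5274e-11 = 7.53e-03 s⁻¹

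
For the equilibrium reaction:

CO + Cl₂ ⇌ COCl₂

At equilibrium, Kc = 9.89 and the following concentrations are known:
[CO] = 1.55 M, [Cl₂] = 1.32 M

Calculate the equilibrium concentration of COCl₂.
[COCl₂] = 20.2349 M

Kc = ([COCl₂]) / ([CO] × [Cl₂]) = 9.89
[COCl₂]^1 = Kc · (reactant terms)/(other product terms) = 9.89 · 2.046 / 1 = 20.235
[COCl₂] = 20.2349 M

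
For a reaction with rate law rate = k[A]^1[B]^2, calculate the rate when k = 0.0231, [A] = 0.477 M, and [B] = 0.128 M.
0.0001805 M/s

rate = k·[A]^1·[B]^2 = 0.0231·(0.477)^1·(0.128)^2 = 0.0231·0.477·0.016384 = 0.0001805 M/s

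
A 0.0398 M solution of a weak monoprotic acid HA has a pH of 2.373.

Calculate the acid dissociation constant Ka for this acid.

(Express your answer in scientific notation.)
K_a = 5.05e-04

[H⁺] = 10^(−pH) = 10^(−2.373) = 4.236e-03 M. For HA ⇌ H⁺ + A⁻, Ka = x²/(C − x) = (4.236e-03)²/(0.0398 − 4.236e-03) = 5.05e-04.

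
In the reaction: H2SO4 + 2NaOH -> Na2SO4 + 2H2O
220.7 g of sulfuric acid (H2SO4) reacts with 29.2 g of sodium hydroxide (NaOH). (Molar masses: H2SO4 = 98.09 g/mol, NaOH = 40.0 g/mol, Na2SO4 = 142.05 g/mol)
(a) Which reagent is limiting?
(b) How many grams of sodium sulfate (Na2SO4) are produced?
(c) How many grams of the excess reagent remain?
(a) NaOH, (b) 51.85 g, (c) 184.9 g

Moles of H2SO4 = 220.7 g ÷ 98.09 g/mol = 2.24997 mol
Moles of NaOH = 29.2 g ÷ 40.0 g/mol = 0.73 mol
Moles ÷ coefficient: H2SO4: 2.24997/1 = 2.25, NaOH: 0.73/2 = 0.365
(a) NaOH has the smaller value, so NaOH is the limiting reagent.
(b) Moles of Na2SO4 = 0.73 mol NaOH × (1/2) = 0.365 mol; mass = 0.365 mol × 142.05 g/mol = 51.85 g
(c) H2SO4 consumed = 0.73 × (1/2) = 0.365 mol; remaining = 2.24997 − 0.365 = 1.88497 mol; mass = 1.88497 mol × 98.09 g/mol = 184.9 g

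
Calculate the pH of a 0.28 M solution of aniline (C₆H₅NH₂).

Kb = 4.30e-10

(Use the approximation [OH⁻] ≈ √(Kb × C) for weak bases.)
pH = 9.04

[OH⁻] = √(Kb × C) = √(4.30e-10 × 0.28) = 1.0973e-05. pOH = 4.96, pH = 14 - pOH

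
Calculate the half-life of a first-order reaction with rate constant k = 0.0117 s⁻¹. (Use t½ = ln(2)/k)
59.24 s

t½ = ln(2)/k = 0.6931/0.0117 = 59.24 s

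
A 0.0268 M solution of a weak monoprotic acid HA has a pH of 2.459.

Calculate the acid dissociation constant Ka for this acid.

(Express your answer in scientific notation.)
K_a = 5.18e-04

[H⁺] = 10^(−pH) = 10^(−2.459) = 3.475e-03 M. For HA ⇌ H⁺ + A⁻, Ka = x²/(C − x) = (3.475e-03)²/(0.0268 − 3.475e-03) = 5.18e-04.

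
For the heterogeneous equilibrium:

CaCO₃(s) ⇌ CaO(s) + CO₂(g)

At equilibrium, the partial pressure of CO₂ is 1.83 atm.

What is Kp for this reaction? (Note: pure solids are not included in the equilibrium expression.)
K_p = 1.83

Solids (CaCO₃, CaO) have activity 1 and are excluded.
Kp = P(CO₂) = 1.83.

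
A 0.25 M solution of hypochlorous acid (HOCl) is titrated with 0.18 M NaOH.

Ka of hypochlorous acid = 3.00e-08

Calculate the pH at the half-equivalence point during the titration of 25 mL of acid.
pH = pKa = 7.52

At the half-equivalence point, [HA] = [A⁻], so by Henderson–Hasselbalch pH = pKa + log(1) = pKa.
pKa = −log(3.00e-08) = 7.52.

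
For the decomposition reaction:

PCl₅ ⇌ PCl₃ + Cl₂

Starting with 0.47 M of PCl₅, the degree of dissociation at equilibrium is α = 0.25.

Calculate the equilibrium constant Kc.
K_c = 0.0392

x = α·[A]₀ = 0.25 × 0.47 = 0.1175 M dissociated.
At eq: [PCl₅] = 0.47 − 0.1175 = 0.3525 M; [PCl₃] = [Cl₂] = x = 0.1175 M.
Kc = [PCl₃][Cl₂]/[PCl₅] = (0.1175)²/0.3525 = 0.03917.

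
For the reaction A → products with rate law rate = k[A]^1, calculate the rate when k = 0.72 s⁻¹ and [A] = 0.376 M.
0.2707 M/s

rate = k·[A]^1 = 0.72·(0.376)^1 = 0.72·0.376 = 0.2707 M/s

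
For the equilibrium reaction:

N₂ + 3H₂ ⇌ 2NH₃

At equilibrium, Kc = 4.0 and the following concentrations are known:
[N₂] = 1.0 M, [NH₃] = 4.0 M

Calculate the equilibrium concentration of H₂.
[H₂] = 1.5874 M

Kc = ([NH₃]^2) / ([N₂] × [H₂]^3) = 4.0
[H₂]^3 = (product terms)/(Kc · other reactant terms) = 16 / (4.0 · 1) = 4
[H₂] = (4)^(1/3) = 1.5874 M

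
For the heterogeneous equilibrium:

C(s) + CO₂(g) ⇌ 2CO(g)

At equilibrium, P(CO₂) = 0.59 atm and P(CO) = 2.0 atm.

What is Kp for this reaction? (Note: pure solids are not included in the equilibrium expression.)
K_p = 6.780

Solid C is excluded.
Kp = P(CO)²/P(CO₂) = (2.0)²/0.59 = 4/0.59 = 6.780.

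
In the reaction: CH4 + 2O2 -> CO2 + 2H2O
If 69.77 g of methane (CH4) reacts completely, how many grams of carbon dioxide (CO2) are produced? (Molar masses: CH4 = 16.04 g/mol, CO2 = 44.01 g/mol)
Moles of CH4 = 69.77 g ÷ 16.04 g/mol = 4.34975 mol
Mole ratio: 1 mol CO2 / 1 mol CH4
Moles of CO2 = 4.34975 × (1/1) = 4.34975 mol
Mass of CO2 = 4.34975 mol × 44.01 g/mol = 191.4 g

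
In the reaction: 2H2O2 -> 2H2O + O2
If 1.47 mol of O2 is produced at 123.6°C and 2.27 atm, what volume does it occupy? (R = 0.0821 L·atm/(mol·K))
T = 123.6°C + 273.15 = 396.75 K
V = nRT/P = (1.47 × 0.0821 × 396.75) / 2.27
V = 21.09 L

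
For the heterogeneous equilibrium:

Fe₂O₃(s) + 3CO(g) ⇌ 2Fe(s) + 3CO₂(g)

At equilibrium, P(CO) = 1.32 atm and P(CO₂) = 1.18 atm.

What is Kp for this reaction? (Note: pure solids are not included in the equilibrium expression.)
K_p = 0.714

Solids (Fe₂O₃, Fe) are excluded.
Kp = P(CO₂)³/P(CO)³ = (1.18)³/(1.32)³ = 1.643/2.3 = 0.714.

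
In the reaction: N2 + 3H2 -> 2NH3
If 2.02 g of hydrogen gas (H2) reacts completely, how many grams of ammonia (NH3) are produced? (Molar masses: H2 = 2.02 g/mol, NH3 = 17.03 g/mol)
Moles of H2 = 2.02 g ÷ 2.02 g/mol = 1 mol
Mole ratio: 2 mol NH3 / 3 mol H2
Moles of NH3 = 1 × (2/3) = 0.666667 mol
Mass of NH3 = 0.666667 mol × 17.03 g/mol = 11.35 g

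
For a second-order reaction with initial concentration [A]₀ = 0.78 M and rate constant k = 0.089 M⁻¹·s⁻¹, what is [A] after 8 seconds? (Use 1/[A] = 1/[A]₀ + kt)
0.5015 M

1/[A] = 1/[A]₀ + k·t = 1/0.78 + (0.089)·(8) = 1.2821 + 0.7120 = 1.9941
[A] = 1/1.9941 = 0.5015 M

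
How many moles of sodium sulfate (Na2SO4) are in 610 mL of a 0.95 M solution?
Moles = Molarity × Volume (L)
Moles = 0.95 M × 0.61 L = 0.5795 mol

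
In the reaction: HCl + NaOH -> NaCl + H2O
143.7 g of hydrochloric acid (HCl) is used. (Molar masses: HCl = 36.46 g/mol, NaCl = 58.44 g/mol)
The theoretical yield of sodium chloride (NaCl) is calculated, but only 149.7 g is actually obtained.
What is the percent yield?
Moles of HCl = 143.7 g ÷ 36.46 g/mol = 3.94131 mol
Mole ratio: 1 mol NaCl / 1 mol HCl
Moles of NaCl = 3.94131 × (1/1) = 3.94131 mol
Theoretical yield = 3.94131 mol × 58.44 g/mol = 230.33 g
Actual yield = 149.7 g
Percent yield = (149.7 / 230.33) × 100% = 65.0%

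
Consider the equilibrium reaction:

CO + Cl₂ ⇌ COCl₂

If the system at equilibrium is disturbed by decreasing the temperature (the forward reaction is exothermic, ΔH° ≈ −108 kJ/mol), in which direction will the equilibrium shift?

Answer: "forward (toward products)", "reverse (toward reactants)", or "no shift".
forward (toward products)

Apply Le Chatelier's principle: system shifts to counteract the change.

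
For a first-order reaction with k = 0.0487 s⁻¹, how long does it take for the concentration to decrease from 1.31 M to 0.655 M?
14.23 s

From ln[A] = ln[A]₀ - k·t: t = ln([A]₀/[A])/k = ln(1.31/0.655)/0.0487 = ln(2.0000)/0.0487 = 0.6931/0.0487 = 14.23 s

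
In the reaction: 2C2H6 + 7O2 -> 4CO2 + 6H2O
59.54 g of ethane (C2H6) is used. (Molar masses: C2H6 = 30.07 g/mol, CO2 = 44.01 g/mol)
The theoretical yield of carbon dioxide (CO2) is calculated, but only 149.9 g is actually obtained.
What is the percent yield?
Moles of C2H6 = 59.54 g ÷ 30.07 g/mol = 1.98005 mol
Mole ratio: 4 mol CO2 / 2 mol C2H6
Moles of CO2 = 1.98005 × (4/2) = 3.96009 mol
Theoretical yield = 3.96009 mol × 44.01 g/mol = 174.28 g
Actual yield = 149.9 g
Percent yield = (149.9 / 174.28) × 100% = 86.0%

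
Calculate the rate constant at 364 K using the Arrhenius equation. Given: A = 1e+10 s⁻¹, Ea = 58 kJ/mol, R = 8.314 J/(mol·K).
4.75e+01 s⁻¹

k = A·exp(-Ea/(R·T)) = 1e+10·exp(-58000/(8.314·364)) = 1e+10·exp(-19.1653) = 1e+10·4.7489e-09 = 4.75e+01 s⁻¹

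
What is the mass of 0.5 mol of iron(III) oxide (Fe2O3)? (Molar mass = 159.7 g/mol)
Mass = 0.5 mol × 159.7 g/mol = 79.85 g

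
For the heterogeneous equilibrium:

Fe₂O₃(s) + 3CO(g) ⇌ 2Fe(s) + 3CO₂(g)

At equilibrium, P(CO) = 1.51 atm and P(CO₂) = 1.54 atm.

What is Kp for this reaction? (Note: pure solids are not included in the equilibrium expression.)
K_p = 1.061

Solids (Fe₂O₃, Fe) are excluded.
Kp = P(CO₂)³/P(CO)³ = (1.54)³/(1.51)³ = 3.652/3.443 = 1.061.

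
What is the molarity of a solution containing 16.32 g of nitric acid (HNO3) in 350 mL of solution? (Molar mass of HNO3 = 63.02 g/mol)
Moles of HNO3 = 16.32 g ÷ 63.02 g/mol = 0.258965 mol
Volume = 350 mL = 0.35 L
Molarity = 0.258965 mol ÷ 0.35 L = 0.7399 M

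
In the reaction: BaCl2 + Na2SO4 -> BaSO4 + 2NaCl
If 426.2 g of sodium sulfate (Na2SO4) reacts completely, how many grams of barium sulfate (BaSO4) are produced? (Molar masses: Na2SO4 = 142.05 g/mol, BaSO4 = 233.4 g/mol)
Moles of Na2SO4 = 426.2 g ÷ 142.05 g/mol = 3.00035 mol
Mole ratio: 1 mol BaSO4 / 1 mol Na2SO4
Moles of BaSO4 = 3.00035 × (1/1) = 3.00035 mol
Mass of BaSO4 = 3.00035 mol × 233.4 g/mol = 700.3 g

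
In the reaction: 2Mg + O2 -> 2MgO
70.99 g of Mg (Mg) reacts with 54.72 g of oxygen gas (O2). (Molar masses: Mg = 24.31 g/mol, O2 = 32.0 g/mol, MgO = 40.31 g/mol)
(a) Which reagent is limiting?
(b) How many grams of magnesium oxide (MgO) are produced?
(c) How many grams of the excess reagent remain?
(a) Mg, (b) 117.7 g, (c) 7.997 g

Moles of Mg = 70.99 g ÷ 24.31 g/mol = 2.9202 mol
Moles of O2 = 54.72 g ÷ 32.0 g/mol = 1.71 mol
Moles ÷ coefficient: Mg: 2.9202/2 = 1.46, O2: 1.71/1 = 1.71
(a) Mg has the smaller value, so Mg is the limiting reagent.
(b) Moles of MgO = 2.9202 mol Mg × (2/2) = 2.9202 mol; mass = 2.9202 mol × 40.31 g/mol = 117.7 g
(c) O2 consumed = 2.9202 × (1/2) = 1.4601 mol; remaining = 1.71 − 1.4601 = 0.249901 mol; mass = 0.249901 mol × 32.0 g/mol = 7.997 g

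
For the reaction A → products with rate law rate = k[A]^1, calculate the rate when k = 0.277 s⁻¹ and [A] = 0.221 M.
0.06122 M/s

rate = k·[A]^1 = 0.277·(0.221)^1 = 0.277·0.221 = 0.06122 M/s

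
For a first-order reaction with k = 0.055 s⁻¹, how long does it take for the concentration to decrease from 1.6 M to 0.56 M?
19.09 s

From ln[A] = ln[A]₀ - k·t: t = ln([A]₀/[A])/k = ln(1.6/0.56)/0.055 = ln(2.8571)/0.055 = 1.0498/0.055 = 19.09 s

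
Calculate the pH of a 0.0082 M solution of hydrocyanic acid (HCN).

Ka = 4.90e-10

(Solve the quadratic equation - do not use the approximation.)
pH = 5.70

x² + Ka×x - Ka×C = 0. Using quadratic formula: [H⁺] = 2.0042e-06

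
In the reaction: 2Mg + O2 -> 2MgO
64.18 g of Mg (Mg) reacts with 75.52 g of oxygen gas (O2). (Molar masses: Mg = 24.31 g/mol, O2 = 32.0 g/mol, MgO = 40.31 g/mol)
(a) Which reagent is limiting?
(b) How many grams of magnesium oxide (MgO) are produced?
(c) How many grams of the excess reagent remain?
(a) Mg, (b) 106.4 g, (c) 33.28 g

Moles of Mg = 64.18 g ÷ 24.31 g/mol = 2.64007 mol
Moles of O2 = 75.52 g ÷ 32.0 g/mol = 2.36 mol
Moles ÷ coefficient: Mg: 2.64007/2 = 1.32, O2: 2.36/1 = 2.36
(a) Mg has the smaller value, so Mg is the limiting reagent.
(b) Moles of MgO = 2.64007 mol Mg × (2/2) = 2.64007 mol; mass = 2.64007 mol × 40.31 g/mol = 106.4 g
(c) O2 consumed = 2.64007 × (1/2) = 1.32003 mol; remaining = 2.36 − 1.32003 = 1.03997 mol; mass = 1.03997 mol × 32.0 g/mol = 33.28 g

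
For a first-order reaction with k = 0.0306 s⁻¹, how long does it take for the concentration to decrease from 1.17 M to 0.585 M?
22.65 s

From ln[A] = ln[A]₀ - k·t: t = ln([A]₀/[A])/k = ln(1.17/0.585)/0.0306 = ln(2.0000)/0.0306 = 0.6931/0.0306 = 22.65 s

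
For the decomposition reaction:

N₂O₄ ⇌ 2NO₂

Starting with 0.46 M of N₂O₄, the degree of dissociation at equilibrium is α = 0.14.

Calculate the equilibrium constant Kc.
K_c = 0.0419

x = α·[A]₀ = 0.14 × 0.46 = 0.0644 M dissociated.
At eq: [N₂O₄] = 0.46 − 0.0644 = 0.3956 M; [NO₂] = 2x = 0.1288 M.
Kc = [NO₂]²/[N₂O₄] = (0.1288)²/0.3956 = 0.04193.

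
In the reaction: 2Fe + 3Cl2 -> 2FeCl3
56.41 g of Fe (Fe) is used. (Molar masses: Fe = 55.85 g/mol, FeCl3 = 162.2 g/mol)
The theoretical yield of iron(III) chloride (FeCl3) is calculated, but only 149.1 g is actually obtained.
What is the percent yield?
Moles of Fe = 56.41 g ÷ 55.85 g/mol = 1.01003 mol
Mole ratio: 2 mol FeCl3 / 2 mol Fe
Moles of FeCl3 = 1.01003 × (2/2) = 1.01003 mol
Theoretical yield = 1.01003 mol × 162.2 g/mol = 163.83 g
Actual yield = 149.1 g
Percent yield = (149.1 / 163.83) × 100% = 91.0%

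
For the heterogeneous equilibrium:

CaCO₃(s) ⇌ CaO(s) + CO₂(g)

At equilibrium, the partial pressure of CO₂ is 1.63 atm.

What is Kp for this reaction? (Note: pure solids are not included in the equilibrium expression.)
K_p = 1.63

Solids (CaCO₃, CaO) have activity 1 and are excluded.
Kp = P(CO₂) = 1.63.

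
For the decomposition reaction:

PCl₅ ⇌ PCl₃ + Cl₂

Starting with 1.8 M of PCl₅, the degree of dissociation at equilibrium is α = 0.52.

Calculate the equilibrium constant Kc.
K_c = 1.0140

x = α·[A]₀ = 0.52 × 1.8 = 0.936 M dissociated.
At eq: [PCl₅] = 1.8 − 0.936 = 0.864 M; [PCl₃] = [Cl₂] = x = 0.936 M.
Kc = [PCl₃][Cl₂]/[PCl₅] = (0.936)²/0.864 = 1.014.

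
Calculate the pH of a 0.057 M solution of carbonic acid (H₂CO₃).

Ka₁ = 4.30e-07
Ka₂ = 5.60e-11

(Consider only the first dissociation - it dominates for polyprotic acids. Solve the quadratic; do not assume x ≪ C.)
pH = 3.81

x² + Ka₁·x − Ka₁·C = 0 with Ka₁ = 4.30e-07, C = 0.057.
x = (−Ka₁ + √(Ka₁² + 4·Ka₁·C))/2 = 1.5634e-04 M, so pH = 3.81.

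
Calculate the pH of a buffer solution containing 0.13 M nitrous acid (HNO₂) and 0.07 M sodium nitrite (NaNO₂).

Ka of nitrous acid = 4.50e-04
pH = 3.08

pKa = -log(4.50e-04) = 3.35. pH = pKa + log([A⁻]/[HA]) = 3.35 + log(0.07/0.13)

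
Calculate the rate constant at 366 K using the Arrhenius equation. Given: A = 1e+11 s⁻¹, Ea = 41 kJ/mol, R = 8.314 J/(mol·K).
1.41e+05 s⁻¹

k = A·exp(-Ea/(R·T)) = 1e+11·exp(-41000/(8.314·366)) = 1e+11·exp(-13.4739) = 1e+11·1.4072e-06 = 1.41e+05 s⁻¹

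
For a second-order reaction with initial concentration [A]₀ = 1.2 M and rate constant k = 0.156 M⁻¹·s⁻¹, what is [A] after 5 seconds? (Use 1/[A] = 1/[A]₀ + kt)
0.6198 M

1/[A] = 1/[A]₀ + k·t = 1/1.2 + (0.156)·(5) = 0.8333 + 0.7800 = 1.6133
[A] = 1/1.6133 = 0.6198 M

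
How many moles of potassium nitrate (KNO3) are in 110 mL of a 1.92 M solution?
Moles = Molarity × Volume (L)
Moles = 1.92 M × 0.11 L = 0.2112 mol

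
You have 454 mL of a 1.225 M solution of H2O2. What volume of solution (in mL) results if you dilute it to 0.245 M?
Using M₁V₁ = M₂V₂:
1.225 × 454 = 0.245 × V₂
V₂ = (1.225 × 454) / 0.245 = 2270 mL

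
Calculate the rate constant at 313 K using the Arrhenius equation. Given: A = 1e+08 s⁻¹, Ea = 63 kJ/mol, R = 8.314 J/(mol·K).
3.06e-03 s⁻¹

k = A·exp(-Ea/(R·T)) = 1e+08·exp(-63000/(8.314·313)) = 1e+08·exp(-24.2095) = 1e+08·3.0615e-11 = 3.06e-03 s⁻¹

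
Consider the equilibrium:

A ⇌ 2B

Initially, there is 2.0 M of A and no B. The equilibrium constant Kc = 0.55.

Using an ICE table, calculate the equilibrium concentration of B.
[B] = 0.920 M

ICE: [A] = 2.0 − x, [B] = 2x.
Kc = (2x)²/(2.0 − x) = 0.55 ⇒ 4x² + 0.55x − 1.1 = 0.
x = (−0.55 + √(0.55² + 4·4·1.1))/(2·4) = (−0.55 + √17.902)/8 = 0.46014.
[B] = 2x = 0.920 M.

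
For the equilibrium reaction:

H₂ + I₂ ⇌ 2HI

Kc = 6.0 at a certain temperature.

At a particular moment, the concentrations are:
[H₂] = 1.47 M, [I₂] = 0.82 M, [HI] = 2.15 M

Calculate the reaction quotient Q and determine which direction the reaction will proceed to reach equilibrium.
Q = 3.835, Q < K, reaction proceeds forward (toward products)

Q = ([HI]^2) / ([H₂] × [I₂])
  = ((2.15)^2) / ((1.47)·(0.82)) = 4.6225/1.2054 = 3.835
Since Q = 3.835 < Kc = 6.0, the reaction proceeds forward (toward products) to reach equilibrium.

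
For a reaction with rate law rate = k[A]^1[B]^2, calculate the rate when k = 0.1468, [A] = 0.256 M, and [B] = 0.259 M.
0.002521 M/s

rate = k·[A]^1·[B]^2 = 0.1468·(0.256)^1·(0.259)^2 = 0.1468·0.256·0.067081 = 0.002521 M/s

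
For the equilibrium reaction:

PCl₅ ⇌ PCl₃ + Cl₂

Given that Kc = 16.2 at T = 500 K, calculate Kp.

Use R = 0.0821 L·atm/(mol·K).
K_p = 665.0100

Δn = (moles gaseous products) − (moles gaseous reactants) = 1
T = 500 K; RT = 0.0821 × 500 = 41.05
Kp = Kc·(RT)^Δn = 16.2 × (41.05)^1 = 16.2 × 41.05 = 665.0100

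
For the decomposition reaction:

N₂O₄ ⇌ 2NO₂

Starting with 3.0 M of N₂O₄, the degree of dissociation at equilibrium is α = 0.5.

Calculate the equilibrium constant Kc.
K_c = 6.0000

x = α·[A]₀ = 0.5 × 3.0 = 1.5 M dissociated.
At eq: [N₂O₄] = 3.0 − 1.5 = 1.5 M; [NO₂] = 2x = 3 M.
Kc = [NO₂]²/[N₂O₄] = (3)²/1.5 = 6.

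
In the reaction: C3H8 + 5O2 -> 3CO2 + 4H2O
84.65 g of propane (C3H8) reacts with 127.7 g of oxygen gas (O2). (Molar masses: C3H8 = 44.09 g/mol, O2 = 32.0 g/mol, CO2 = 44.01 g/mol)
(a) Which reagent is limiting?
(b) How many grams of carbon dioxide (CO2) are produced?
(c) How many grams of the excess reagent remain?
(a) O2, (b) 105.4 g, (c) 49.46 g

Moles of C3H8 = 84.65 g ÷ 44.09 g/mol = 1.91994 mol
Moles of O2 = 127.7 g ÷ 32.0 g/mol = 3.99063 mol
Moles ÷ coefficient: C3H8: 1.91994/1 = 1.92, O2: 3.99063/5 = 0.7981
(a) O2 has the smaller value, so O2 is the limiting reagent.
(b) Moles of CO2 = 3.99063 mol O2 × (3/5) = 2.39438 mol; mass = 2.39438 mol × 44.01 g/mol = 105.4 g
(c) C3H8 consumed = 3.99063 × (1/5) = 0.798125 mol; remaining = 1.91994 − 0.798125 = 1.12181 mol; mass = 1.12181 mol × 44.09 g/mol = 49.46 g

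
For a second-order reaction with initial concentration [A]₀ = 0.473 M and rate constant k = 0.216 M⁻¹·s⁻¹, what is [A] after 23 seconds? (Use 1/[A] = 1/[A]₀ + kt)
0.1412 M

1/[A] = 1/[A]₀ + k·t = 1/0.473 + (0.216)·(23) = 2.1142 + 4.9680 = 7.0822
[A] = 1/7.0822 = 0.1412 M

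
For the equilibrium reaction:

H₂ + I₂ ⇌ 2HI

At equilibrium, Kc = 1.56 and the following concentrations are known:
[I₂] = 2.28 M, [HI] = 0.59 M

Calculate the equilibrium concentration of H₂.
[H₂] = 0.0979 M

Kc = ([HI]^2) / ([H₂] × [I₂]) = 1.56
[H₂]^1 = (product terms)/(Kc · other reactant terms) = 0.3481 / (1.56 · 2.28) = 0.097869
[H₂] = 0.0979 M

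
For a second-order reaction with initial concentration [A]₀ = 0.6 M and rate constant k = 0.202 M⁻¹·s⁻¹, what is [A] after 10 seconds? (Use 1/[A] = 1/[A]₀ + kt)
0.2712 M

1/[A] = 1/[A]₀ + k·t = 1/0.6 + (0.202)·(10) = 1.6667 + 2.0200 = 3.6867
[A] = 1/3.6867 = 0.2712 M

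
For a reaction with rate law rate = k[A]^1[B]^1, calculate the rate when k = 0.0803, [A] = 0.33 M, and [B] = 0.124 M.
0.003286 M/s

rate = k·[A]^1·[B]^1 = 0.0803·(0.33)^1·(0.124)^1 = 0.0803·0.33·0.124 = 0.003286 M/s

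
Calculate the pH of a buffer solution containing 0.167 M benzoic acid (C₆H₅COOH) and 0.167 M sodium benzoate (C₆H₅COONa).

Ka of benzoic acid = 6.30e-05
pH = 4.20

pKa = -log(6.30e-05) = 4.20. pH = pKa + log([A⁻]/[HA]) = 4.20 + log(0.167/0.167)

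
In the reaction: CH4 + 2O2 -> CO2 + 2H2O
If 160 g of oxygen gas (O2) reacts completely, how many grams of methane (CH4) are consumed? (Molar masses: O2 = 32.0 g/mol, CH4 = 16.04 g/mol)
Moles of O2 = 160 g ÷ 32.0 g/mol = 5 mol
Mole ratio: 1 mol CH4 / 2 mol O2
Moles of CH4 = 5 × (1/2) = 2.5 mol
Mass of CH4 = 2.5 mol × 16.04 g/mol = 40.1 g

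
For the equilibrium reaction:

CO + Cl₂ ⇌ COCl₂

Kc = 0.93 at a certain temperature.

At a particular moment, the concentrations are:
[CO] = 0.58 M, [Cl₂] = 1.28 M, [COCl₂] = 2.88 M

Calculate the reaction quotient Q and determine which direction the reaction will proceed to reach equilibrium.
Q = 3.879, Q > K, reaction proceeds reverse (toward reactants)

Q = ([COCl₂]) / ([CO] × [Cl₂])
  = ((2.88)) / ((0.58)·(1.28)) = 2.88/0.7424 = 3.879
Since Q = 3.879 > Kc = 0.93, the reaction proceeds reverse (toward reactants) to reach equilibrium.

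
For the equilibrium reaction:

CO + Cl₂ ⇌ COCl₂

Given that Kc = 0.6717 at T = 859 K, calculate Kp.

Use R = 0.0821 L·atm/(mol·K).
K_p = 0.0095

Δn = (moles gaseous products) − (moles gaseous reactants) = -1
T = 859 K; RT = 0.0821 × 859 = 70.5239
Kp = Kc·(RT)^Δn = 0.6717 × (70.5239)^-1 = 0.6717 × 0.0141796 = 0.0095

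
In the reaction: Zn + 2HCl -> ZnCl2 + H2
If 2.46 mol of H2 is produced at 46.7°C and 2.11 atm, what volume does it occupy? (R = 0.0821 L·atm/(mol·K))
T = 46.7°C + 273.15 = 319.85 K
V = nRT/P = (2.46 × 0.0821 × 319.85) / 2.11
V = 30.62 L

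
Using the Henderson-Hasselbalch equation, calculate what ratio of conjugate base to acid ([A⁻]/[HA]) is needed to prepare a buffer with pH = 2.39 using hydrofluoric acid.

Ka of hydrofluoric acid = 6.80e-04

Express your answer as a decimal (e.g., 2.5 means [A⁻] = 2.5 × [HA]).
[A⁻]/[HA] = 0.167

pKa = −log(6.80e-04) = 3.1675. pH = pKa + log([A⁻]/[HA]). 2.39 = 3.1675 + log(ratio). log(ratio) = 2.39 − 3.1675 = -0.7775. ratio = 10^(-0.7775) = 0.167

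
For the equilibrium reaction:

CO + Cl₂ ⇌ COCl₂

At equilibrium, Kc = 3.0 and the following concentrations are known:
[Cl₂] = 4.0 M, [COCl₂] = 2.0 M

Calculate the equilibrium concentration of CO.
[CO] = 0.1667 M

Kc = ([COCl₂]) / ([CO] × [Cl₂]) = 3.0
[CO]^1 = (product terms)/(Kc · other reactant terms) = 2 / (3.0 · 4) = 0.16667
[CO] = 0.1667 M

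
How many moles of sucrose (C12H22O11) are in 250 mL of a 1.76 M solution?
Moles = Molarity × Volume (L)
Moles = 1.76 M × 0.25 L = 0.44 mol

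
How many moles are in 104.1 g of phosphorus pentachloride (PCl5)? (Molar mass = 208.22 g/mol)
Moles = 104.1 g ÷ 208.22 g/mol = 0.5 mol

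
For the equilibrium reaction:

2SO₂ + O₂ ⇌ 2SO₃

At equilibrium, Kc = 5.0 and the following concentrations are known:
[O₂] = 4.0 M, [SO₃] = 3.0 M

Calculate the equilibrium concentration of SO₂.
[SO₂] = 0.6708 M

Kc = ([SO₃]^2) / ([SO₂]^2 × [O₂]) = 5.0
[SO₂]^2 = (product terms)/(Kc · other reactant terms) = 9 / (5.0 · 4) = 0.45
[SO₂] = (0.45)^(1/2) = 0.6708 M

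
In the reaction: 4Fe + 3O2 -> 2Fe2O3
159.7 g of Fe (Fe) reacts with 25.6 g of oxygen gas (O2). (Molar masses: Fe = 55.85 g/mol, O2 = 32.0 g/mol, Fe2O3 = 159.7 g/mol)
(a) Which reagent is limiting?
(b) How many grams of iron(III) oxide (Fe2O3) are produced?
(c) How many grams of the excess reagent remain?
(a) O2, (b) 85.17 g, (c) 100.1 g

Moles of Fe = 159.7 g ÷ 55.85 g/mol = 2.85944 mol
Moles of O2 = 25.6 g ÷ 32.0 g/mol = 0.8 mol
Moles ÷ coefficient: Fe: 2.85944/4 = 0.7149, O2: 0.8/3 = 0.2667
(a) O2 has the smaller value, so O2 is the limiting reagent.
(b) Moles of Fe2O3 = 0.8 mol O2 × (2/3) = 0.533333 mol; mass = 0.533333 mol × 159.7 g/mol = 85.17 g
(c) Fe consumed = 0.8 × (4/3) = 1.06667 mol; remaining = 2.85944 − 1.06667 = 1.79278 mol; mass = 1.79278 mol × 55.85 g/mol = 100.1 g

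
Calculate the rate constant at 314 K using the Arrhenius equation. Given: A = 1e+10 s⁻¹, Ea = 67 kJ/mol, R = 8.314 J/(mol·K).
7.14e-02 s⁻¹

k = A·exp(-Ea/(R·T)) = 1e+10·exp(-67000/(8.314·314)) = 1e+10·exp(-25.6646) = 1e+10·7.1448e-12 = 7.14e-02 s⁻¹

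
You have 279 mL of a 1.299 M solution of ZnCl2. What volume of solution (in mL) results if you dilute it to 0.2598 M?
Using M₁V₁ = M₂V₂:
1.299 × 279 = 0.2598 × V₂
V₂ = (1.299 × 279) / 0.2598 = 1395 mL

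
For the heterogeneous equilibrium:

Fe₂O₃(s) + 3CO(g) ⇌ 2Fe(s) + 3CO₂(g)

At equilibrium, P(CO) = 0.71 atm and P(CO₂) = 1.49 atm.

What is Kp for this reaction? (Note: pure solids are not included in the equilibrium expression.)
K_p = 9.242

Solids (Fe₂O₃, Fe) are excluded.
Kp = P(CO₂)³/P(CO)³ = (1.49)³/(0.71)³ = 3.308/0.3579 = 9.242.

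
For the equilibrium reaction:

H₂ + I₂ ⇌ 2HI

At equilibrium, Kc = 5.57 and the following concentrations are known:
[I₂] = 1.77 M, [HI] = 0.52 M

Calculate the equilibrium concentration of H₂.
[H₂] = 0.0274 M

Kc = ([HI]^2) / ([H₂] × [I₂]) = 5.57
[H₂]^1 = (product terms)/(Kc · other reactant terms) = 0.2704 / (5.57 · 1.77) = 0.027427
[H₂] = 0.0274 M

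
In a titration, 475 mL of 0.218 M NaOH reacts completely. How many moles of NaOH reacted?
Moles = Molarity × Volume (L)
Moles = 0.218 M × 0.475 L = 0.1035 mol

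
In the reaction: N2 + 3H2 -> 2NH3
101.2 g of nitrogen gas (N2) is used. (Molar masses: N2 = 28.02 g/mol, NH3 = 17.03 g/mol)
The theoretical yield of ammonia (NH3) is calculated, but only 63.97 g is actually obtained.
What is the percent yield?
Moles of N2 = 101.2 g ÷ 28.02 g/mol = 3.61171 mol
Mole ratio: 2 mol NH3 / 1 mol N2
Moles of NH3 = 3.61171 × (2/1) = 7.22341 mol
Theoretical yield = 7.22341 mol × 17.03 g/mol = 123.01 g
Actual yield = 63.97 g
Percent yield = (63.97 / 123.01) × 100% = 52.0%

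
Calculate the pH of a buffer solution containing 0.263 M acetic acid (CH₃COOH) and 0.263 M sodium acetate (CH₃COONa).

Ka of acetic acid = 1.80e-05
pH = 4.74

pKa = -log(1.80e-05) = 4.74. pH = pKa + log([A⁻]/[HA]) = 4.74 + log(0.263/0.263)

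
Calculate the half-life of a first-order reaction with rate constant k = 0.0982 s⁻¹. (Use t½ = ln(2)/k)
7.06 s

t½ = ln(2)/k = 0.6931/0.0982 = 7.06 s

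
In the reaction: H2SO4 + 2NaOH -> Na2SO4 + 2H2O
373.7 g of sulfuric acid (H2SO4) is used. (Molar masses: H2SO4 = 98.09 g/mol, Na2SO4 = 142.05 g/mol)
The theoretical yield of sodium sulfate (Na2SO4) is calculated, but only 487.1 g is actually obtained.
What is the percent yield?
Moles of H2SO4 = 373.7 g ÷ 98.09 g/mol = 3.80977 mol
Mole ratio: 1 mol Na2SO4 / 1 mol H2SO4
Moles of Na2SO4 = 3.80977 × (1/1) = 3.80977 mol
Theoretical yield = 3.80977 mol × 142.05 g/mol = 541.18 g
Actual yield = 487.1 g
Percent yield = (487.1 / 541.18) × 100% = 90.0%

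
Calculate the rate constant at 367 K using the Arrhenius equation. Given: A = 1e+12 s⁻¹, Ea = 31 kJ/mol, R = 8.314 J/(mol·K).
3.87e+07 s⁻¹

k = A·exp(-Ea/(R·T)) = 1e+12·exp(-31000/(8.314·367)) = 1e+12·exp(-10.1598) = 1e+12·3.8695e-05 = 3.87e+07 s⁻¹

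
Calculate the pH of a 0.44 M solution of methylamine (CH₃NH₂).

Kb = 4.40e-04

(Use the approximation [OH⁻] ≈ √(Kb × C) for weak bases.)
pH = 12.14

[OH⁻] = √(Kb × C) = √(4.40e-04 × 0.44) = 1.3914e-02. pOH = 1.86, pH = 14 - pOH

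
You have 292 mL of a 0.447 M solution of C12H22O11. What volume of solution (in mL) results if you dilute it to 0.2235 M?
Using M₁V₁ = M₂V₂:
0.447 × 292 = 0.2235 × V₂
V₂ = (0.447 × 292) / 0.2235 = 584 mL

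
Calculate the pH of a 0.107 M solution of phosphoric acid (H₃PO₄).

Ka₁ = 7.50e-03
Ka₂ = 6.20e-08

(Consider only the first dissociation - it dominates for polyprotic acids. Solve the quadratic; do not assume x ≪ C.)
pH = 1.61

x² + Ka₁·x − Ka₁·C = 0 with Ka₁ = 7.50e-03, C = 0.107.
x = (−Ka₁ + √(Ka₁² + 4·Ka₁·C))/2 = 2.4826e-02 M, so pH = 1.61.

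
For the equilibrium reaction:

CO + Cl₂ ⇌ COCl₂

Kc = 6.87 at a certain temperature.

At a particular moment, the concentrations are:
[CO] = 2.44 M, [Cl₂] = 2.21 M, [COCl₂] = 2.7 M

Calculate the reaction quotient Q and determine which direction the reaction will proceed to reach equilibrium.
Q = 0.501, Q < K, reaction proceeds forward (toward products)

Q = ([COCl₂]) / ([CO] × [Cl₂])
  = ((2.7)) / ((2.44)·(2.21)) = 2.7/5.3924 = 0.5007
Since Q = 0.5007 < Kc = 6.87, the reaction proceeds forward (toward products) to reach equilibrium.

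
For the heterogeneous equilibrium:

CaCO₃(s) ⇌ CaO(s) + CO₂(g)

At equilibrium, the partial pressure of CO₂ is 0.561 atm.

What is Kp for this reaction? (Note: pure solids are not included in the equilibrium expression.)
K_p = 0.561

Solids (CaCO₃, CaO) have activity 1 and are excluded.
Kp = P(CO₂) = 0.561.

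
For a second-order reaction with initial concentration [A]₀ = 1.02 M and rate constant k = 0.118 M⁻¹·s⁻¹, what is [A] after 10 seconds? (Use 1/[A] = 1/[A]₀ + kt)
0.4629 M

1/[A] = 1/[A]₀ + k·t = 1/1.02 + (0.118)·(10) = 0.9804 + 1.1800 = 2.1604
[A] = 1/2.1604 = 0.4629 M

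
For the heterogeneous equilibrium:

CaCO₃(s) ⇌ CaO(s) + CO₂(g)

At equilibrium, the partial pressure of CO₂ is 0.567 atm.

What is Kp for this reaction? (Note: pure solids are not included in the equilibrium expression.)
K_p = 0.567

Solids (CaCO₃, CaO) have activity 1 and are excluded.
Kp = P(CO₂) = 0.567.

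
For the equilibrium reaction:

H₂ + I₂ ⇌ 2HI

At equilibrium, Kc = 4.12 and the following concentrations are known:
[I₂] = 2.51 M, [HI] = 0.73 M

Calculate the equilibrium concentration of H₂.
[H₂] = 0.0515 M

Kc = ([HI]^2) / ([H₂] × [I₂]) = 4.12
[H₂]^1 = (product terms)/(Kc · other reactant terms) = 0.5329 / (4.12 · 2.51) = 0.051532
[H₂] = 0.0515 M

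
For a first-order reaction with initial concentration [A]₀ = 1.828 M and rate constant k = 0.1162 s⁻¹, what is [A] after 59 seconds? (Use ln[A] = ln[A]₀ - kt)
0.0019 M

ln[A] = ln[A]₀ - k·t = ln(1.828) - (0.1162)·(59) = 0.6032 - 6.8558 = -6.2526
[A] = e^(-6.2526) = 0.0019 M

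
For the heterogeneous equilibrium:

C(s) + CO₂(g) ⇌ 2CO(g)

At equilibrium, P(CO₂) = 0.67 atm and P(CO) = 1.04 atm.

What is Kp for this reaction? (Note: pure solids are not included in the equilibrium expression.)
K_p = 1.614

Solid C is excluded.
Kp = P(CO)²/P(CO₂) = (1.04)²/0.67 = 1.082/0.67 = 1.614.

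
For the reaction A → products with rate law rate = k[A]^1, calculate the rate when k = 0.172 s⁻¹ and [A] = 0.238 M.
0.04094 M/s

rate = k·[A]^1 = 0.172·(0.238)^1 = 0.172·0.238 = 0.04094 M/s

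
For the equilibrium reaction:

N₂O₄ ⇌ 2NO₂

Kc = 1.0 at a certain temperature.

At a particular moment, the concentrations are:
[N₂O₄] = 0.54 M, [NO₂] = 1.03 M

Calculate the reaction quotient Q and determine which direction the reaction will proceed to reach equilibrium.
Q = 1.965, Q > K, reaction proceeds reverse (toward reactants)

Q = ([NO₂]^2) / ([N₂O₄])
  = ((1.03)^2) / ((0.54)) = 1.0609/0.54 = 1.965
Since Q = 1.965 > Kc = 1.0, the reaction proceeds reverse (toward reactants) to reach equilibrium.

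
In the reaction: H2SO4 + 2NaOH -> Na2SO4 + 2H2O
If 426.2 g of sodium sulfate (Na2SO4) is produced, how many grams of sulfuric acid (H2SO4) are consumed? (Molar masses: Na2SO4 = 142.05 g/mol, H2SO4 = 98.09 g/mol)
Moles of Na2SO4 = 426.2 g ÷ 142.05 g/mol = 3.00035 mol
Mole ratio: 1 mol H2SO4 / 1 mol Na2SO4
Moles of H2SO4 = 3.00035 × (1/1) = 3.00035 mol
Mass of H2SO4 = 3.00035 mol × 98.09 g/mol = 294.3 g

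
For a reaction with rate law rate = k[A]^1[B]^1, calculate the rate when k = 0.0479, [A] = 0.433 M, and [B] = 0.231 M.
0.004791 M/s

rate = k·[A]^1·[B]^1 = 0.0479·(0.433)^1·(0.231)^1 = 0.0479·0.433·0.231 = 0.004791 M/s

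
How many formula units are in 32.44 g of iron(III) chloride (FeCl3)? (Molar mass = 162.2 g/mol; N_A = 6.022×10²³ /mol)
Moles = 32.44 g ÷ 162.2 g/mol = 0.2 mol
Formula units = 0.2 mol × 6.022×10²³ /mol = 1.204e+23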